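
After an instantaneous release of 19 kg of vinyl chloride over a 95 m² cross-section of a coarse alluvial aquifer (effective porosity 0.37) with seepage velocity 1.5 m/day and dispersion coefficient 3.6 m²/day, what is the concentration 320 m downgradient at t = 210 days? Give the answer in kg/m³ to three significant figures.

0.00550 kg/m³

For an instantaneous plane source, C(x,t) = M/(n_e·A·√(4πDt)) · exp(−(x−vt)²/(4Dt)), with n_e·A the pore (flow) area.
Plume center vt = 1.5 × 210 = 315 m, so the well at 320 m is 5 m downgradient of the peak.
√(4πDt) = 97.47 m, giving peak height M/(n_e·A·√(4πDt)) = 19/(0.37 × 95 × 97.47) = 0.005546 kg/m³.
(x−vt)²/(4Dt) = (5)²/(4 × 3.6 × 210) = 0.008267; exp(−0.008267) = 0.9918.
C = 0.005546 × 0.9918 = 0.00550 kg/m³.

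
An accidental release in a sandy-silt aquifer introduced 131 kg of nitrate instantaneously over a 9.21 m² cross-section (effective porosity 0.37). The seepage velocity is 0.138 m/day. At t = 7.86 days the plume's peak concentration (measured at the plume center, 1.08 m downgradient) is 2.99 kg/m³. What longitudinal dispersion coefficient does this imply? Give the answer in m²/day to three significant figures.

1.67 m²/day

At the plume center C_max = M/(n_e·A·√(4πDt)), so D = M²/(4πt·(n_e·A·C_max)²).
n_e·A·C_max = 0.37 × 9.21 × 2.99 = 10.19 kg/m.
D = 131²/(4π × 7.86 × 10.19²) = 1.67 m²/day.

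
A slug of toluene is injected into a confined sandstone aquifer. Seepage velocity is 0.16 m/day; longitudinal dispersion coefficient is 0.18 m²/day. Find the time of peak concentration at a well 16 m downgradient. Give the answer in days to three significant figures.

93.2 days

For the 1D instantaneous-source solution, setting ∂C/∂t = 0 at fixed x gives v²t² + 2Dt − x² = 0, so t = (√(D² + v²x²) − D)/v².
√(D² + v²x²) = √(0.18² + 0.16² × 16²) = 2.566; v² = 0.0256.
t = (2.566 − 0.18)/0.0256 = 93.2 days (vs. the pure-advection estimate x/v = 100 d).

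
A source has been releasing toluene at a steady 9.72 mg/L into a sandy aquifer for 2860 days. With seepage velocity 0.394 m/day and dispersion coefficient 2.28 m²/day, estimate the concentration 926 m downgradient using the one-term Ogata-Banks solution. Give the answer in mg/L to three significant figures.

9.34 mg/L

For a continuous step input, C/C₀ ≈ ½·erfc((x−vt)/(2√(Dt))).
vt = 0.394 × 2860 = 1126.84 m and 2√(Dt) = 2√(2.28 × 2860) = 161.5 m.
Argument (x−vt)/(2√(Dt)) = (926 − 1126.84)/161.5 = -1.244; ½·erfc(-1.244) = 0.9607.
C = 9.72 × 0.9607 = 9.34 mg/L.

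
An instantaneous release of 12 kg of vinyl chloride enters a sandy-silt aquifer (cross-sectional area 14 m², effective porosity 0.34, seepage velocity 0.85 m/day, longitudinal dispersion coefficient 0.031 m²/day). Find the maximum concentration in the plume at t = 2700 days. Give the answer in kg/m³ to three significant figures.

0.0777 kg/m³

The peak of an instantaneous 1D plume sits at x = vt; there the Gaussian factor is 1 and C_max = M/(n_e·A·√(4πDt)), where n_e·A is the pore area the mass is dissolved in.
√(4πDt) = √(4π × 0.031 × 2700) = 32.43 m, so C_max = 12/(0.34 × 14 × 32.43) = 0.0777 kg/m³.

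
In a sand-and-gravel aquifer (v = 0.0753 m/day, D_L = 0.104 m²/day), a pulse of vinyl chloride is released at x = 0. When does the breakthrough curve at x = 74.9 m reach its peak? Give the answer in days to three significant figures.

977 days

For the 1D instantaneous-source solution, setting ∂C/∂t = 0 at fixed x gives v²t² + 2Dt − x² = 0, so t = (√(D² + v²x²) − D)/v².
√(D² + v²x²) = √(0.104² + 0.0753² × 74.9²) = 5.641; v² = 0.00567009.
t = (5.641 − 0.104)/0.00567009 = 977 days (vs. the pure-advection estimate x/v = 995 d).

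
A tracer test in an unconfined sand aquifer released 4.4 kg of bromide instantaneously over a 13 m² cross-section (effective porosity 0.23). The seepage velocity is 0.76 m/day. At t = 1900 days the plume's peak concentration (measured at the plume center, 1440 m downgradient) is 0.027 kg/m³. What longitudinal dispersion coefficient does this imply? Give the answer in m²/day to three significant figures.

0.124 m²/day

At the plume center C_max = M/(n_e·A·√(4πDt)), so D = M²/(4πt·(n_e·A·C_max)²).
n_e·A·C_max = 0.23 × 13 × 0.027 = 0.08073 kg/m.
D = 4.4²/(4π × 1900 × 0.08073²) = 0.124 m²/day.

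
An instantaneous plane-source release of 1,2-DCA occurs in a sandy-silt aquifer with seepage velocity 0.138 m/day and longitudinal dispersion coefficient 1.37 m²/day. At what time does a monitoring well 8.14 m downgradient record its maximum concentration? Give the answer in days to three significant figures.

For the 1D instantaneous-source solution, setting ∂C/∂t = 0 at fixed x gives v²t² + 2Dt − x² = 0, so t = (√(D² + v²x²) − D)/v².
√(D² + v²x²) = √(1.37² + 0.138² × 8.14²) = 1.772; v² = 0.019044.
t = (1.772 − 1.37)/0.019044 = 21.1 days (vs. the pure-advection estimate x/v = 59.0 d).

21.1 days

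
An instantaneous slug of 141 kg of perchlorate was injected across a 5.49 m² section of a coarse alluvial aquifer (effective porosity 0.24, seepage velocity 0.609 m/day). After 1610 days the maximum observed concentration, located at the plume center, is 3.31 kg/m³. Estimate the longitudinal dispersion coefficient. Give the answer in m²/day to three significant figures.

0.0517 m²/day

At the plume center C_max = M/(n_e·A·√(4πDt)), so D = M²/(4πt·(n_e·A·C_max)²).
n_e·A·C_max = 0.24 × 5.49 × 3.31 = 4.361 kg/m.
D = 141²/(4π × 1610 × 4.361²) = 0.0517 m²/day.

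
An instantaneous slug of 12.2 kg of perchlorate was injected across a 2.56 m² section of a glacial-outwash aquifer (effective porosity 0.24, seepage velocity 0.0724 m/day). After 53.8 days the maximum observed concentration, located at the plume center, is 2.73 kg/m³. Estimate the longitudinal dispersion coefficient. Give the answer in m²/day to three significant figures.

At the plume center C_max = M/(n_e·A·√(4πDt)), so D = M²/(4πt·(n_e·A·C_max)²).
n_e·A·C_max = 0.24 × 2.56 × 2.73 = 1.677 kg/m.
D = 12.2²/(4π × 53.8 × 1.677²) = 0.0783 m²/day.

0.0783 m²/day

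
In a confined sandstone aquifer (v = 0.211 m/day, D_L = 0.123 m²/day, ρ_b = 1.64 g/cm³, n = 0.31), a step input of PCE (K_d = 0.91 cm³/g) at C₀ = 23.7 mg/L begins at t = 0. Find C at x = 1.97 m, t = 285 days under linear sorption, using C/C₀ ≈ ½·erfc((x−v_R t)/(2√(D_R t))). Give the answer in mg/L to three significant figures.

Retardation factor R = 1 + ρ_b·K_d/n = 1 + 1.64 × 0.91/0.31 = 5.814.
Sorption retards both mechanisms: v_R = v/R = 0.03629 m/day, D_R = D/R = 0.02116 m²/day.
v_R·t = 0.03629 × 285 = 10.34265 m; 2√(D_R t) = 4.911 m; argument = (1.97 − 10.34265)/4.911 = -1.705.
C = C₀ × ½·erfc(-1.705) = 23.7 × 0.9921 = 23.5 mg/L.

23.5 mg/L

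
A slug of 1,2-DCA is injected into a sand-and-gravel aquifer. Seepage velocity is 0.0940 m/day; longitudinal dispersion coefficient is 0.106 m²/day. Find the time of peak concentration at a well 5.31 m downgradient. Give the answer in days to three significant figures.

45.8 days

For the 1D instantaneous-source solution, setting ∂C/∂t = 0 at fixed x gives v²t² + 2Dt − x² = 0, so t = (√(D² + v²x²) − D)/v².
√(D² + v²x²) = √(0.106² + 0.0940² × 5.31²) = 0.5103; v² = 0.008836.
t = (0.5103 − 0.106)/0.008836 = 45.8 days (vs. the pure-advection estimate x/v = 56.5 d).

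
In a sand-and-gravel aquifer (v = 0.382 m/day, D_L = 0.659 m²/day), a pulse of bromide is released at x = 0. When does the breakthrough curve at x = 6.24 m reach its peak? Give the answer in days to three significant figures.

12.4 days

For the 1D instantaneous-source solution, setting ∂C/∂t = 0 at fixed x gives v²t² + 2Dt − x² = 0, so t = (√(D² + v²x²) − D)/v².
√(D² + v²x²) = √(0.659² + 0.382² × 6.24²) = 2.473; v² = 0.145924.
t = (2.473 − 0.659)/0.145924 = 12.4 days (vs. the pure-advection estimate x/v = 16.3 d).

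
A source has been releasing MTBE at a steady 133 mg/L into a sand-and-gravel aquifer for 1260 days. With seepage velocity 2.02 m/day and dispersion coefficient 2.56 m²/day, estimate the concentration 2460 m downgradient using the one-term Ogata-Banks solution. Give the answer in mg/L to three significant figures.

For a continuous step input, C/C₀ ≈ ½·erfc((x−vt)/(2√(Dt))).
vt = 2.02 × 1260 = 2545.2 m and 2√(Dt) = 2√(2.56 × 1260) = 113.6 m.
Argument (x−vt)/(2√(Dt)) = (2460 − 2545.2)/113.6 = -0.7500; ½·erfc(-0.7500) = 0.8556.
C = 133 × 0.8556 = 114 mg/L.

114 mg/L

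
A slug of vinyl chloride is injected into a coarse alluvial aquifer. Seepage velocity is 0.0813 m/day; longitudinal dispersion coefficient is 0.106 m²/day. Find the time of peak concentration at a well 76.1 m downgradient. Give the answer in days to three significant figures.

For the 1D instantaneous-source solution, setting ∂C/∂t = 0 at fixed x gives v²t² + 2Dt − x² = 0, so t = (√(D² + v²x²) − D)/v².
√(D² + v²x²) = √(0.106² + 0.0813² × 76.1²) = 6.188; v² = 0.00660969.
t = (6.188 − 0.106)/0.00660969 = 920 days (vs. the pure-advection estimate x/v = 936 d).

920 days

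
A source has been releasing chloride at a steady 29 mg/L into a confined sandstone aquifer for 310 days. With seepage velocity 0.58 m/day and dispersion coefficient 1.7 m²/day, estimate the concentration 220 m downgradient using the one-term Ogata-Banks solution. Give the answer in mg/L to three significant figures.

3.13 mg/L

For a continuous step input, C/C₀ ≈ ½·erfc((x−vt)/(2√(Dt))).
vt = 0.58 × 310 = 179.8 m and 2√(Dt) = 2√(1.7 × 310) = 45.91 m.
Argument (x−vt)/(2√(Dt)) = (220 − 179.8)/45.91 = 0.8756; ½·erfc(0.8756) = 0.1078.
C = 29 × 0.1078 = 3.13 mg/L.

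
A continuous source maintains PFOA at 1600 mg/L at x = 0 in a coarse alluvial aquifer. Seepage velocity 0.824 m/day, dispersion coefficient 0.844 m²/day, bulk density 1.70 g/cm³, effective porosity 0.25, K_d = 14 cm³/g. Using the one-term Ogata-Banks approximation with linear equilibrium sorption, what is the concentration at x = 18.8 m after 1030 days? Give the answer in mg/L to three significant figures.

15.1 mg/L

Retardation factor R = 1 + ρ_b·K_d/n = 1 + 1.70 × 14/0.25 = 96.20.
Sorption retards both mechanisms: v_R = v/R = 0.008565 m/day, D_R = D/R = 0.008773 m²/day.
v_R·t = 0.008565 × 1030 = 8.82195 m; 2√(D_R t) = 6.012 m; argument = (18.8 − 8.82195)/6.012 = 1.660.
C = C₀ × ½·erfc(1.660) = 1600 × 0.009448 = 15.1 mg/L.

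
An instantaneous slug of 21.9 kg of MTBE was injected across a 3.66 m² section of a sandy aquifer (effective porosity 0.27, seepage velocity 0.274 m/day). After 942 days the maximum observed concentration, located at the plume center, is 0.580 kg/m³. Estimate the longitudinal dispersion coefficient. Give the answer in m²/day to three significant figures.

At the plume center C_max = M/(n_e·A·√(4πDt)), so D = M²/(4πt·(n_e·A·C_max)²).
n_e·A·C_max = 0.27 × 3.66 × 0.580 = 0.5732 kg/m.
D = 21.9²/(4π × 942 × 0.5732²) = 0.123 m²/day.

0.123 m²/day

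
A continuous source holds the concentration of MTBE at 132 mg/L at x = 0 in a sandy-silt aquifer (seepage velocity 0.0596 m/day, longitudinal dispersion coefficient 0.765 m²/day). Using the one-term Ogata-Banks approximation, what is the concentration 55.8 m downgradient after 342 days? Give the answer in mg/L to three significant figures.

8.02 mg/L

For a continuous step input, C/C₀ ≈ ½·erfc((x−vt)/(2√(Dt))).
vt = 0.0596 × 342 = 20.3832 m and 2√(Dt) = 2√(0.765 × 342) = 32.35 m.
Argument (x−vt)/(2√(Dt)) = (55.8 − 20.3832)/32.35 = 1.095; ½·erfc(1.095) = 0.06074.
C = 132 × 0.06074 = 8.02 mg/L.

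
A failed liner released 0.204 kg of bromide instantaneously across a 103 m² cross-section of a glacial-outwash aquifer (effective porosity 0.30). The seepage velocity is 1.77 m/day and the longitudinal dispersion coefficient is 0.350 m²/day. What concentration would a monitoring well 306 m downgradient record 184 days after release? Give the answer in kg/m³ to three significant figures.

5.16e-05 kg/m³

For an instantaneous plane source, C(x,t) = M/(n_e·A·√(4πDt)) · exp(−(x−vt)²/(4Dt)), with n_e·A the pore (flow) area.
Plume center vt = 1.77 × 184 = 325.68 m, so the well at 306 m is 19.68 m upgradient of the peak.
√(4πDt) = 28.45 m, giving peak height M/(n_e·A·√(4πDt)) = 0.204/(0.30 × 103 × 28.45) = 0.0002321 kg/m³.
(x−vt)²/(4Dt) = (-19.68)²/(4 × 0.350 × 184) = 1.504; exp(−1.504) = 0.2222.
C = 0.0002321 × 0.2222 = 5.16e-05 kg/m³.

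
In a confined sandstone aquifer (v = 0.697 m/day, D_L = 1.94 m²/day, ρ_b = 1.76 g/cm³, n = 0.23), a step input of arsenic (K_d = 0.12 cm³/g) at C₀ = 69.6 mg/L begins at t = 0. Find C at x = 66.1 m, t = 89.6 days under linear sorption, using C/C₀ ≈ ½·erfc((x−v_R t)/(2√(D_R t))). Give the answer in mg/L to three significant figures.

Retardation factor R = 1 + ρ_b·K_d/n = 1 + 1.76 × 0.12/0.23 = 1.918.
Sorption retards both mechanisms: v_R = v/R = 0.3634 m/day, D_R = D/R = 1.011 m²/day.
v_R·t = 0.3634 × 89.6 = 32.56064 m; 2√(D_R t) = 19.04 m; argument = (66.1 − 32.56064)/19.04 = 1.762.
C = C₀ × ½·erfc(1.762) = 69.6 × 0.006354 = 0.442 mg/L.

0.442 mg/L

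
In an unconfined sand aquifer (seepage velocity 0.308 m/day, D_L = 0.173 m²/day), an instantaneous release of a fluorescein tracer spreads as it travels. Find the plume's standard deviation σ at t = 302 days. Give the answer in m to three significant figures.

Dispersive spreading gives a Gaussian with σ² = 2Dt; advection only shifts the center.
σ = √(2 × 0.173 × 302) = 10.2 m.

10.2 m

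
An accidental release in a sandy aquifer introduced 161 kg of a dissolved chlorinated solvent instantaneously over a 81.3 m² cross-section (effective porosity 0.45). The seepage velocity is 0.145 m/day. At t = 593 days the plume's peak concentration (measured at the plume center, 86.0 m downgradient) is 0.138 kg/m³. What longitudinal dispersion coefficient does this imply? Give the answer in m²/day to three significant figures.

At the plume center C_max = M/(n_e·A·√(4πDt)), so D = M²/(4πt·(n_e·A·C_max)²).
n_e·A·C_max = 0.45 × 81.3 × 0.138 = 5.049 kg/m.
D = 161²/(4π × 593 × 5.049²) = 0.136 m²/day.

0.136 m²/day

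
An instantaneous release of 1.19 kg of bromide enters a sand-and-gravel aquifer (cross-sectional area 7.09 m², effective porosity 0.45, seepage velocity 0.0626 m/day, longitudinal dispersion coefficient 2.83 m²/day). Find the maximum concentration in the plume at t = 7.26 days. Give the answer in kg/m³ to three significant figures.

The peak of an instantaneous 1D plume sits at x = vt; there the Gaussian factor is 1 and C_max = M/(n_e·A·√(4πDt)), where n_e·A is the pore area the mass is dissolved in.
√(4πDt) = √(4π × 2.83 × 7.26) = 16.07 m, so C_max = 1.19/(0.45 × 7.09 × 16.07) = 0.0232 kg/m³.

0.0232 kg/m³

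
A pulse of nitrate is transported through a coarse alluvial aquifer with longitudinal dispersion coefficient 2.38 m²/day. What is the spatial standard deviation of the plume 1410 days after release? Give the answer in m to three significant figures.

Dispersive spreading gives a Gaussian with σ² = 2Dt; advection only shifts the center.
σ = √(2 × 2.38 × 1410) = 81.9 m.

81.9 m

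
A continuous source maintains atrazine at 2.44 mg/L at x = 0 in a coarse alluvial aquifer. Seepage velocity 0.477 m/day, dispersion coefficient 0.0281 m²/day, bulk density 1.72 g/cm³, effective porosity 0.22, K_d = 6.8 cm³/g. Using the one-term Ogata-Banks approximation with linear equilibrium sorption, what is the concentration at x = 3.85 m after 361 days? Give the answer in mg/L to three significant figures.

0.333 mg/L

Retardation factor R = 1 + ρ_b·K_d/n = 1 + 1.72 × 6.8/0.22 = 54.16.
Sorption retards both mechanisms: v_R = v/R = 0.008807 m/day, D_R = D/R = 0.0005188 m²/day.
v_R·t = 0.008807 × 361 = 3.179327 m; 2√(D_R t) = 0.8655 m; argument = (3.85 − 3.179327)/0.8655 = 0.7749.
C = C₀ × ½·erfc(0.7749) = 2.44 × 0.1366 = 0.333 mg/L.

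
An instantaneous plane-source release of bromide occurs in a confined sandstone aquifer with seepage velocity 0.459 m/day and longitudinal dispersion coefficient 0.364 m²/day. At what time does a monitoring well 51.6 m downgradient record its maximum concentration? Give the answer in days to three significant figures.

111 days

For the 1D instantaneous-source solution, setting ∂C/∂t = 0 at fixed x gives v²t² + 2Dt − x² = 0, so t = (√(D² + v²x²) − D)/v².
√(D² + v²x²) = √(0.364² + 0.459² × 51.6²) = 23.69; v² = 0.210681.
t = (23.69 − 0.364)/0.210681 = 111 days (vs. the pure-advection estimate x/v = 112 d).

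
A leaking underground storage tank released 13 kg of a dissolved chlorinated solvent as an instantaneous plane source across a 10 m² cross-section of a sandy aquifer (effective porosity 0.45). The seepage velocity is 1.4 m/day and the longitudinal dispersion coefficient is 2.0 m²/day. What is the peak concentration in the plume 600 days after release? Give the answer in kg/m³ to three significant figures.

The peak of an instantaneous 1D plume sits at x = vt; there the Gaussian factor is 1 and C_max = M/(n_e·A·√(4πDt)), where n_e·A is the pore area the mass is dissolved in.
√(4πDt) = √(4π × 2.0 × 600) = 122.8 m, so C_max = 13/(0.45 × 10 × 122.8) = 0.0235 kg/m³.

0.0235 kg/m³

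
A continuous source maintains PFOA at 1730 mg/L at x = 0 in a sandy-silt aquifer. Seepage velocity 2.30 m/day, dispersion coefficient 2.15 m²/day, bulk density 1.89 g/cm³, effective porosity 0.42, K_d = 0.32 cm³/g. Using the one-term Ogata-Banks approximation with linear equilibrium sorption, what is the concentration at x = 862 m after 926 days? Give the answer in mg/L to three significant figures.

1050 mg/L

Retardation factor R = 1 + ρ_b·K_d/n = 1 + 1.89 × 0.32/0.42 = 2.440.
Sorption retards both mechanisms: v_R = v/R = 0.9426 m/day, D_R = D/R = 0.8811 m²/day.
v_R·t = 0.9426 × 926 = 872.8476 m; 2√(D_R t) = 57.13 m; argument = (862 − 872.8476)/57.13 = -0.1899.
C = C₀ × ½·erfc(-0.1899) = 1730 × 0.6059 = 1050 mg/L.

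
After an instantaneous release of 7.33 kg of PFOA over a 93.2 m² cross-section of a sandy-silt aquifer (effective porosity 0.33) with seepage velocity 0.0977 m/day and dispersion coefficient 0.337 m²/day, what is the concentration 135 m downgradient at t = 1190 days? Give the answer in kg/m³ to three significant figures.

0.00270 kg/m³

For an instantaneous plane source, C(x,t) = M/(n_e·A·√(4πDt)) · exp(−(x−vt)²/(4Dt)), with n_e·A the pore (flow) area.
Plume center vt = 0.0977 × 1190 = 116.263 m, so the well at 135 m is 18.737 m downgradient of the peak.
√(4πDt) = 70.99 m, giving peak height M/(n_e·A·√(4πDt)) = 7.33/(0.33 × 93.2 × 70.99) = 0.003357 kg/m³.
(x−vt)²/(4Dt) = (18.737)²/(4 × 0.337 × 1190) = 0.2189; exp(−0.2189) = 0.8034.
C = 0.003357 × 0.8034 = 0.00270 kg/m³.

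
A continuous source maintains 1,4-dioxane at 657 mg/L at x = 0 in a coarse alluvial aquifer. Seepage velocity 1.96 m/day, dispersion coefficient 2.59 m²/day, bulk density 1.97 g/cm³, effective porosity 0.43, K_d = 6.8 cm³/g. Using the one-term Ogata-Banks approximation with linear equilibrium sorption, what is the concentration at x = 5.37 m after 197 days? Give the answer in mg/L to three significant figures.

Retardation factor R = 1 + ρ_b·K_d/n = 1 + 1.97 × 6.8/0.43 = 32.15.
Sorption retards both mechanisms: v_R = v/R = 0.06096 m/day, D_R = D/R = 0.08056 m²/day.
v_R·t = 0.06096 × 197 = 12.00912 m; 2√(D_R t) = 7.968 m; argument = (5.37 − 12.00912)/7.968 = -0.8332.
C = C₀ × ½·erfc(-0.8332) = 657 × 0.8807 = 579 mg/L.

579 mg/L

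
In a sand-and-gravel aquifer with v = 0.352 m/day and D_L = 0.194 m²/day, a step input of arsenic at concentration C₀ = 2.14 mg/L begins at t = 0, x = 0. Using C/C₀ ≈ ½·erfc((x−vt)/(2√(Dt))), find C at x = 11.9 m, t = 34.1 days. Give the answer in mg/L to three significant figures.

1.09 mg/L

For a continuous step input, C/C₀ ≈ ½·erfc((x−vt)/(2√(Dt))).
vt = 0.352 × 34.1 = 12.0032 m and 2√(Dt) = 2√(0.194 × 34.1) = 5.144 m.
Argument (x−vt)/(2√(Dt)) = (11.9 − 12.0032)/5.144 = -0.02006; ½·erfc(-0.02006) = 0.5113.
C = 2.14 × 0.5113 = 1.09 mg/L.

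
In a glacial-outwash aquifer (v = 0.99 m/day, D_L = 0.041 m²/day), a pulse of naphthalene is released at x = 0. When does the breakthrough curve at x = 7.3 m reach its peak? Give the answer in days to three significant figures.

7.33 days

For the 1D instantaneous-source solution, setting ∂C/∂t = 0 at fixed x gives v²t² + 2Dt − x² = 0, so t = (√(D² + v²x²) − D)/v².
√(D² + v²x²) = √(0.041² + 0.99² × 7.3²) = 7.227; v² = 0.9801.
t = (7.227 − 0.041)/0.9801 = 7.33 days (vs. the pure-advection estimate x/v = 7.37 d).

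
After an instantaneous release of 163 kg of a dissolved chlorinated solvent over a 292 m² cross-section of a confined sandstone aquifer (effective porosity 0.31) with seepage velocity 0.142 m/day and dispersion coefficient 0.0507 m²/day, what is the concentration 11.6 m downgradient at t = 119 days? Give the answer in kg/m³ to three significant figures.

For an instantaneous plane source, C(x,t) = M/(n_e·A·√(4πDt)) · exp(−(x−vt)²/(4Dt)), with n_e·A the pore (flow) area.
Plume center vt = 0.142 × 119 = 16.898 m, so the well at 11.6 m is 5.298 m upgradient of the peak.
√(4πDt) = 8.707 m, giving peak height M/(n_e·A·√(4πDt)) = 163/(0.31 × 292 × 8.707) = 0.2068 kg/m³.
(x−vt)²/(4Dt) = (-5.298)²/(4 × 0.0507 × 119) = 1.163; exp(−1.163) = 0.3125.
C = 0.2068 × 0.3125 = 0.0646 kg/m³.

0.0646 kg/m³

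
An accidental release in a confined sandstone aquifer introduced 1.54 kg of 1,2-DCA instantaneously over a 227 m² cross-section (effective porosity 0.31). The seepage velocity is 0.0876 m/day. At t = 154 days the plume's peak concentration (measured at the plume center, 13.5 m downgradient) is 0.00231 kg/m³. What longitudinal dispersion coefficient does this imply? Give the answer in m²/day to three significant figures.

0.0464 m²/day

At the plume center C_max = M/(n_e·A·√(4πDt)), so D = M²/(4πt·(n_e·A·C_max)²).
n_e·A·C_max = 0.31 × 227 × 0.00231 = 0.1626 kg/m.
D = 1.54²/(4π × 154 × 0.1626²) = 0.0464 m²/day.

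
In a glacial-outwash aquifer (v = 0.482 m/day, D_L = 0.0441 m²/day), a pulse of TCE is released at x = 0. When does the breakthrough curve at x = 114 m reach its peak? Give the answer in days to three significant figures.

For the 1D instantaneous-source solution, setting ∂C/∂t = 0 at fixed x gives v²t² + 2Dt − x² = 0, so t = (√(D² + v²x²) − D)/v².
√(D² + v²x²) = √(0.0441² + 0.482² × 114²) = 54.95; v² = 0.232324.
t = (54.95 − 0.0441)/0.232324 = 236 days (vs. the pure-advection estimate x/v = 237 d).

236 days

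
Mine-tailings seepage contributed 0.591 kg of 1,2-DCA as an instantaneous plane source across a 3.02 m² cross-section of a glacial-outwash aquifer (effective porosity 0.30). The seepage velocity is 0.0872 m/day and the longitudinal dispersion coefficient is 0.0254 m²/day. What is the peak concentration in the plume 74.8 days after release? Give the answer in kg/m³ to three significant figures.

The peak of an instantaneous 1D plume sits at x = vt; there the Gaussian factor is 1 and C_max = M/(n_e·A·√(4πDt)), where n_e·A is the pore area the mass is dissolved in.
√(4πDt) = √(4π × 0.0254 × 74.8) = 4.886 m, so C_max = 0.591/(0.30 × 3.02 × 4.886) = 0.134 kg/m³.

0.134 kg/m³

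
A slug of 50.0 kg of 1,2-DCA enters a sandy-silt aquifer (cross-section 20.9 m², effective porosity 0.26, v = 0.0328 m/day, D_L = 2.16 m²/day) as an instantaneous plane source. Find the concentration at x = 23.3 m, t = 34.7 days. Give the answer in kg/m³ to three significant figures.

0.0583 kg/m³

For an instantaneous plane source, C(x,t) = M/(n_e·A·√(4πDt)) · exp(−(x−vt)²/(4Dt)), with n_e·A the pore (flow) area.
Plume center vt = 0.0328 × 34.7 = 1.13816 m, so the well at 23.3 m is 22.16184 m downgradient of the peak.
√(4πDt) = 30.69 m, giving peak height M/(n_e·A·√(4πDt)) = 50.0/(0.26 × 20.9 × 30.69) = 0.2998 kg/m³.
(x−vt)²/(4Dt) = (22.16184)²/(4 × 2.16 × 34.7) = 1.638; exp(−1.638) = 0.1944.
C = 0.2998 × 0.1944 = 0.0583 kg/m³.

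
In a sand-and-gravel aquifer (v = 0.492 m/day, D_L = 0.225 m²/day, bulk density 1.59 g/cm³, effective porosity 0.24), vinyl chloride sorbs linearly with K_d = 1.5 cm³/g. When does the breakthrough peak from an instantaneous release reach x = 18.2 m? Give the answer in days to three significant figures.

Retardation factor R = 1 + ρ_b·K_d/n = 1 + 1.59 × 1.5/0.24 = 10.94.
Sorption retards both mechanisms: v_R = v/R = 0.04497 m/day, D_R = D/R = 0.02057 m²/day.
Peak time from v_R²t² + 2D_R t − x² = 0: t = (√(D_R² + v_R²x²) − D_R)/v_R².
√(D_R² + v_R²x²) = √(0.02057² + 0.04497² × 18.2²) = 0.8187; v_R² = 0.002022.
t = (0.8187 − 0.02057)/0.002022 = 395 days.

395 days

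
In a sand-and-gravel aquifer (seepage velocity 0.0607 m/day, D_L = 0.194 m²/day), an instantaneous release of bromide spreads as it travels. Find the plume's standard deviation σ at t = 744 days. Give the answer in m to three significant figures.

17.0 m

Dispersive spreading gives a Gaussian with σ² = 2Dt; advection only shifts the center.
σ = √(2 × 0.194 × 744) = 17.0 m.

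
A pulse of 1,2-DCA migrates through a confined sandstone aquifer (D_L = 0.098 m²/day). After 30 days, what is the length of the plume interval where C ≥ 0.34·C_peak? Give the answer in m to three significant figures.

7.12 m

The plume is Gaussian with σ = √(2Dt) = √(2 × 0.098 × 30) = 2.425 m.
C/C_peak = exp(−Δx²/(2σ²)) = 0.34 ⇒ Δx = σ·√(−2 ln 0.34) = 2.425 × 1.469 = 3.562 m.
Width = 2Δx = 7.12 m.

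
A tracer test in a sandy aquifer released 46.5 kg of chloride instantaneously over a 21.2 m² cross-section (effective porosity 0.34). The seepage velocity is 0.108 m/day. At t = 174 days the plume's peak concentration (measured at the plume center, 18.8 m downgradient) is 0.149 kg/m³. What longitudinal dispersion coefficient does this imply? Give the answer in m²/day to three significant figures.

0.857 m²/day

At the plume center C_max = M/(n_e·A·√(4πDt)), so D = M²/(4πt·(n_e·A·C_max)²).
n_e·A·C_max = 0.34 × 21.2 × 0.149 = 1.074 kg/m.
D = 46.5²/(4π × 174 × 1.074²) = 0.857 m²/day.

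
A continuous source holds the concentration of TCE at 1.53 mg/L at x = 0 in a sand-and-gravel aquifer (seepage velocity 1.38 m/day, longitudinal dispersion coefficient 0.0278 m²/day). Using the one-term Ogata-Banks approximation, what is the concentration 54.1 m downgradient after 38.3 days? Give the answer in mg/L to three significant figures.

For a continuous step input, C/C₀ ≈ ½·erfc((x−vt)/(2√(Dt))).
vt = 1.38 × 38.3 = 52.854 m and 2√(Dt) = 2√(0.0278 × 38.3) = 2.064 m.
Argument (x−vt)/(2√(Dt)) = (54.1 − 52.854)/2.064 = 0.6037; ½·erfc(0.6037) = 0.1966.
C = 1.53 × 0.1966 = 0.301 mg/L.

0.301 mg/L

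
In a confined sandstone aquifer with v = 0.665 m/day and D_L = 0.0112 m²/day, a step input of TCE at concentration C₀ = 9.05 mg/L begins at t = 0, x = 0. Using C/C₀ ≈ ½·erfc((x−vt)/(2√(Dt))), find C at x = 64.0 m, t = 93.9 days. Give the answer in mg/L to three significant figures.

1.28 mg/L

For a continuous step input, C/C₀ ≈ ½·erfc((x−vt)/(2√(Dt))).
vt = 0.665 × 93.9 = 62.4435 m and 2√(Dt) = 2√(0.0112 × 93.9) = 2.051 m.
Argument (x−vt)/(2√(Dt)) = (64.0 − 62.4435)/2.051 = 0.7589; ½·erfc(0.7589) = 0.1416.
C = 9.05 × 0.1416 = 1.28 mg/L.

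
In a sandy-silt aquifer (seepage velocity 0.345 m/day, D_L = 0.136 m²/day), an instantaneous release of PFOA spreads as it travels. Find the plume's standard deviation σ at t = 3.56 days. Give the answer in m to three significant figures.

0.984 m

Dispersive spreading gives a Gaussian with σ² = 2Dt; advection only shifts the center.
σ = √(2 × 0.136 × 3.56) = 0.984 m.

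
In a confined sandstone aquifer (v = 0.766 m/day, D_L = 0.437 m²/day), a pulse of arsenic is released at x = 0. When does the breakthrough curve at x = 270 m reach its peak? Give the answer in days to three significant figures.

352 days

For the 1D instantaneous-source solution, setting ∂C/∂t = 0 at fixed x gives v²t² + 2Dt − x² = 0, so t = (√(D² + v²x²) − D)/v².
√(D² + v²x²) = √(0.437² + 0.766² × 270²) = 206.8; v² = 0.586756.
t = (206.8 − 0.437)/0.586756 = 352 days (vs. the pure-advection estimate x/v = 352 d).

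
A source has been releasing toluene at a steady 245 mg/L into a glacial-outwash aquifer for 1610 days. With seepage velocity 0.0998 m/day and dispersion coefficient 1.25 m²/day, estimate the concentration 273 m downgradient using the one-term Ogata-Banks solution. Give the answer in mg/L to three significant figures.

For a continuous step input, C/C₀ ≈ ½·erfc((x−vt)/(2√(Dt))).
vt = 0.0998 × 1610 = 160.678 m and 2√(Dt) = 2√(1.25 × 1610) = 89.72 m.
Argument (x−vt)/(2√(Dt)) = (273 − 160.678)/89.72 = 1.252; ½·erfc(1.252) = 0.03831.
C = 245 × 0.03831 = 9.39 mg/L.

9.39 mg/L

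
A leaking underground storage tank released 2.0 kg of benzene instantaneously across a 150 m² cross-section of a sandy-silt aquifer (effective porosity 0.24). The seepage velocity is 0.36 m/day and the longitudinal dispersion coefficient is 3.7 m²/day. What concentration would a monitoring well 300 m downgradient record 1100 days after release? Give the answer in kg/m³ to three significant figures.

For an instantaneous plane source, C(x,t) = M/(n_e·A·√(4πDt)) · exp(−(x−vt)²/(4Dt)), with n_e·A the pore (flow) area.
Plume center vt = 0.36 × 1100 = 396 m, so the well at 300 m is 96 m upgradient of the peak.
√(4πDt) = 226.2 m, giving peak height M/(n_e·A·√(4πDt)) = 2.0/(0.24 × 150 × 226.2) = 0.0002456 kg/m³.
(x−vt)²/(4Dt) = (-96)²/(4 × 3.7 × 1100) = 0.5661; exp(−0.5661) = 0.5677.
C = 0.0002456 × 0.5677 = 0.000139 kg/m³.

0.000139 kg/m³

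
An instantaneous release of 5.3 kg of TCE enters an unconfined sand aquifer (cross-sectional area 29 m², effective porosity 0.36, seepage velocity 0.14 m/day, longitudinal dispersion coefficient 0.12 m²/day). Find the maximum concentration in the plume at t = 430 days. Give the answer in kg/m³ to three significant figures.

0.0199 kg/m³

The peak of an instantaneous 1D plume sits at x = vt; there the Gaussian factor is 1 and C_max = M/(n_e·A·√(4πDt)), where n_e·A is the pore area the mass is dissolved in.
√(4πDt) = √(4π × 0.12 × 430) = 25.46 m, so C_max = 5.3/(0.36 × 29 × 25.46) = 0.0199 kg/m³.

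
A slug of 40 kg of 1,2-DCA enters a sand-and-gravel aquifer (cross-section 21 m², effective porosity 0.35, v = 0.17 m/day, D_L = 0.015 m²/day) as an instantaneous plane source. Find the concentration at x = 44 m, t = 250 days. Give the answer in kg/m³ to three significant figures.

For an instantaneous plane source, C(x,t) = M/(n_e·A·√(4πDt)) · exp(−(x−vt)²/(4Dt)), with n_e·A the pore (flow) area.
Plume center vt = 0.17 × 250 = 42.5 m, so the well at 44 m is 1.5 m downgradient of the peak.
√(4πDt) = 6.865 m, giving peak height M/(n_e·A·√(4πDt)) = 40/(0.35 × 21 × 6.865) = 0.7927 kg/m³.
(x−vt)²/(4Dt) = (1.5)²/(4 × 0.015 × 250) = 0.1500; exp(−0.1500) = 0.8607.
C = 0.7927 × 0.8607 = 0.682 kg/m³.

0.682 kg/m³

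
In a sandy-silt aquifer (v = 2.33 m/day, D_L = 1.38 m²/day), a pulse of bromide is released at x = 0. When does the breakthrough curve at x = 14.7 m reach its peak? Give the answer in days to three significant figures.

6.06 days

For the 1D instantaneous-source solution, setting ∂C/∂t = 0 at fixed x gives v²t² + 2Dt − x² = 0, so t = (√(D² + v²x²) − D)/v².
√(D² + v²x²) = √(1.38² + 2.33² × 14.7²) = 34.28; v² = 5.4289.
t = (34.28 − 1.38)/5.4289 = 6.06 days (vs. the pure-advection estimate x/v = 6.31 d).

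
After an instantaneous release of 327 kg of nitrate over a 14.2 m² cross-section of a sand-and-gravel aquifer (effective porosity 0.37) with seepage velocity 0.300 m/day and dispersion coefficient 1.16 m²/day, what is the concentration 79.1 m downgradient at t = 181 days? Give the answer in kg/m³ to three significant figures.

0.583 kg/m³

For an instantaneous plane source, C(x,t) = M/(n_e·A·√(4πDt)) · exp(−(x−vt)²/(4Dt)), with n_e·A the pore (flow) area.
Plume center vt = 0.300 × 181 = 54.3 m, so the well at 79.1 m is 24.8 m downgradient of the peak.
√(4πDt) = 51.37 m, giving peak height M/(n_e·A·√(4πDt)) = 327/(0.37 × 14.2 × 51.37) = 1.212 kg/m³.
(x−vt)²/(4Dt) = (24.8)²/(4 × 1.16 × 181) = 0.7323; exp(−0.7323) = 0.4808.
C = 1.212 × 0.4808 = 0.583 kg/m³.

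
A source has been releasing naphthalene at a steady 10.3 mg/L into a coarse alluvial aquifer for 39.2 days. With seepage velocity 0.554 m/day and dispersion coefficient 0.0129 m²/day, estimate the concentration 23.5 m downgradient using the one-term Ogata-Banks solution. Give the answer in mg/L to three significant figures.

0.392 mg/L

For a continuous step input, C/C₀ ≈ ½·erfc((x−vt)/(2√(Dt))).
vt = 0.554 × 39.2 = 21.7168 m and 2√(Dt) = 2√(0.0129 × 39.2) = 1.422 m.
Argument (x−vt)/(2√(Dt)) = (23.5 − 21.7168)/1.422 = 1.254; ½·erfc(1.254) = 0.03808.
C = 10.3 × 0.03808 = 0.392 mg/L.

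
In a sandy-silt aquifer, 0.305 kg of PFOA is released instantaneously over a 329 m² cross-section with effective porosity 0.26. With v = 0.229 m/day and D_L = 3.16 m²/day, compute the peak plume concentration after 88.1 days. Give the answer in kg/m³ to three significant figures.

6.03e-05 kg/m³

The peak of an instantaneous 1D plume sits at x = vt; there the Gaussian factor is 1 and C_max = M/(n_e·A·√(4πDt)), where n_e·A is the pore area the mass is dissolved in.
√(4πDt) = √(4π × 3.16 × 88.1) = 59.15 m, so C_max = 0.305/(0.26 × 329 × 59.15) = 6.03e-05 kg/m³.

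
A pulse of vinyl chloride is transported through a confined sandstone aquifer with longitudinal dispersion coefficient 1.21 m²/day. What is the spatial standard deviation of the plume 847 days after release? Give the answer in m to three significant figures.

Dispersive spreading gives a Gaussian with σ² = 2Dt; advection only shifts the center.
σ = √(2 × 1.21 × 847) = 45.3 m.

45.3 m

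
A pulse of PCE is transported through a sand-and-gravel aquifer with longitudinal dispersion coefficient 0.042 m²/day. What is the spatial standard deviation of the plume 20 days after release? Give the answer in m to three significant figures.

1.30 m

Dispersive spreading gives a Gaussian with σ² = 2Dt; advection only shifts the center.
σ = √(2 × 0.042 × 20) = 1.30 m.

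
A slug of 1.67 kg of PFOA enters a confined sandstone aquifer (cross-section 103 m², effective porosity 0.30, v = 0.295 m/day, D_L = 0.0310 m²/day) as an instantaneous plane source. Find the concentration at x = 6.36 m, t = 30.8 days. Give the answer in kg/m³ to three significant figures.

For an instantaneous plane source, C(x,t) = M/(n_e·A·√(4πDt)) · exp(−(x−vt)²/(4Dt)), with n_e·A the pore (flow) area.
Plume center vt = 0.295 × 30.8 = 9.086 m, so the well at 6.36 m is 2.726 m upgradient of the peak.
√(4πDt) = 3.464 m, giving peak height M/(n_e·A·√(4πDt)) = 1.67/(0.30 × 103 × 3.464) = 0.01560 kg/m³.
(x−vt)²/(4Dt) = (-2.726)²/(4 × 0.0310 × 30.8) = 1.946; exp(−1.946) = 0.1428.
C = 0.01560 × 0.1428 = 0.00223 kg/m³.

0.00223 kg/m³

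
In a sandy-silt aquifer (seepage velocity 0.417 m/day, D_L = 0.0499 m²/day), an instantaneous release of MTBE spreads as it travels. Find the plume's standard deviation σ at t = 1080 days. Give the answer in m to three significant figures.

Dispersive spreading gives a Gaussian with σ² = 2Dt; advection only shifts the center.
σ = √(2 × 0.0499 × 1080) = 10.4 m.

10.4 m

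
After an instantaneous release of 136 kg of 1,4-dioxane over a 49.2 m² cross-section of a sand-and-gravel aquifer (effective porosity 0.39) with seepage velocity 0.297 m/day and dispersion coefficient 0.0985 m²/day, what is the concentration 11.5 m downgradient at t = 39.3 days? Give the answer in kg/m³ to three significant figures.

For an instantaneous plane source, C(x,t) = M/(n_e·A·√(4πDt)) · exp(−(x−vt)²/(4Dt)), with n_e·A the pore (flow) area.
Plume center vt = 0.297 × 39.3 = 11.6721 m, so the well at 11.5 m is 0.1721 m upgradient of the peak.
√(4πDt) = 6.975 m, giving peak height M/(n_e·A·√(4πDt)) = 136/(0.39 × 49.2 × 6.975) = 1.016 kg/m³.
(x−vt)²/(4Dt) = (-0.1721)²/(4 × 0.0985 × 39.3) = 0.001913; exp(−0.001913) = 0.9981.
C = 1.016 × 0.9981 = 1.01 kg/m³.

1.01 kg/m³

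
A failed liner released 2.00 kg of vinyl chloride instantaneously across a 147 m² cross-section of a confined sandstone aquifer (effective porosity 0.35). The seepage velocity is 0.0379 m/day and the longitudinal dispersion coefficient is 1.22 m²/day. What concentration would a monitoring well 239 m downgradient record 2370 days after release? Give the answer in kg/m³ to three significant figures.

2.98e-05 kg/m³

For an instantaneous plane source, C(x,t) = M/(n_e·A·√(4πDt)) · exp(−(x−vt)²/(4Dt)), with n_e·A the pore (flow) area.
Plume center vt = 0.0379 × 2370 = 89.823 m, so the well at 239 m is 149.177 m downgradient of the peak.
√(4πDt) = 190.6 m, giving peak height M/(n_e·A·√(4πDt)) = 2.00/(0.35 × 147 × 190.6) = 0.0002039 kg/m³.
(x−vt)²/(4Dt) = (149.177)²/(4 × 1.22 × 2370) = 1.924; exp(−1.924) = 0.1460.
C = 0.0002039 × 0.1460 = 2.98e-05 kg/m³.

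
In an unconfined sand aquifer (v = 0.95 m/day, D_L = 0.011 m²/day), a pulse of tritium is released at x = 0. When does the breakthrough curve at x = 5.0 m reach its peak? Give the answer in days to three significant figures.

For the 1D instantaneous-source solution, setting ∂C/∂t = 0 at fixed x gives v²t² + 2Dt − x² = 0, so t = (√(D² + v²x²) − D)/v².
√(D² + v²x²) = √(0.011² + 0.95² × 5.0²) = 4.750; v² = 0.9025.
t = (4.750 − 0.011)/0.9025 = 5.25 days (vs. the pure-advection estimate x/v = 5.26 d).

5.25 days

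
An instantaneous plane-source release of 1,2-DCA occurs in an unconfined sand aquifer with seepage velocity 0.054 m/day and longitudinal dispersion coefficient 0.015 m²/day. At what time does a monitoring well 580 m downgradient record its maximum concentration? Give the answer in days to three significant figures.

10700 days

For the 1D instantaneous-source solution, setting ∂C/∂t = 0 at fixed x gives v²t² + 2Dt − x² = 0, so t = (√(D² + v²x²) − D)/v².
√(D² + v²x²) = √(0.015² + 0.054² × 580²) = 31.32; v² = 0.002916.
t = (31.32 − 0.015)/0.002916 = 10700 days (vs. the pure-advection estimate x/v = 10700 d).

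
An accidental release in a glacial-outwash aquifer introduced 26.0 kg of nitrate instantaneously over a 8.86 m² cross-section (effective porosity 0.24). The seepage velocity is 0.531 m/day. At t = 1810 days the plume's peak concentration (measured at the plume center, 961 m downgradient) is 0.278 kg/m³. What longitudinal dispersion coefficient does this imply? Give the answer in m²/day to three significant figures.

0.0851 m²/day

At the plume center C_max = M/(n_e·A·√(4πDt)), so D = M²/(4πt·(n_e·A·C_max)²).
n_e·A·C_max = 0.24 × 8.86 × 0.278 = 0.5911 kg/m.
D = 26.0²/(4π × 1810 × 0.5911²) = 0.0851 m²/day.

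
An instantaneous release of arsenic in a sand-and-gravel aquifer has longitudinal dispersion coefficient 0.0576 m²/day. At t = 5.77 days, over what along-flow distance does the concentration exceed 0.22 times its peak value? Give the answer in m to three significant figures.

2.84 m

The plume is Gaussian with σ = √(2Dt) = √(2 × 0.0576 × 5.77) = 0.8153 m.
C/C_peak = exp(−Δx²/(2σ²)) = 0.22 ⇒ Δx = σ·√(−2 ln 0.22) = 0.8153 × 1.740 = 1.419 m.
Width = 2Δx = 2.84 m.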